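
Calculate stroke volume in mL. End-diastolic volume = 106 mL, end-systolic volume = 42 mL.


SV = EDV - ESV
SV = 106 - 42
SV = 64 mL


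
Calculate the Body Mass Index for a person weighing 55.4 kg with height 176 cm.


BMI = weight / height^2
height = 176 cm = 1.76 m
BMI = 55.4 / 1.76^2
BMI = 17.88 kg/m^2


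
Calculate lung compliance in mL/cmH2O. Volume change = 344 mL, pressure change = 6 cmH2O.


C = dV / dP
C = 344 / 6
C = 57.33 mL/cmH2O


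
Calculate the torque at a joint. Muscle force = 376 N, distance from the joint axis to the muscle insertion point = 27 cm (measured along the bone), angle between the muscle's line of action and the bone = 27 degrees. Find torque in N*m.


Torque = F * d * sin(theta)   (moment arm = d*sin(theta))
d = 27 cm = 0.27 m
Torque = 376 * 0.27 * sin(27)
Torque = 46.09 N*m


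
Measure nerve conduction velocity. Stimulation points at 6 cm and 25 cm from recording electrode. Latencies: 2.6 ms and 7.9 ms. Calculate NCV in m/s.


Distance = (25 - 6) / 100 = 0.19 m
dt = (7.9 - 2.6) / 1000 = 0.0053 s
NCV = dist / dt = 35.85 m/s


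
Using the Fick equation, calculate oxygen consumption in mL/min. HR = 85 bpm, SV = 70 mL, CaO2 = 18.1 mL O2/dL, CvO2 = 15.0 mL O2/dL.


CO = HR*SV = 85*70/1000 = 5.95 L/min
a-v O2 diff = 18.1 - 15.0 = 3.1 mL/dL
VO2 = CO * (CaO2-CvO2) * 10 dL/L
VO2 = 5.95 * 3.1 * 10
VO2 = 184.5 mL/min


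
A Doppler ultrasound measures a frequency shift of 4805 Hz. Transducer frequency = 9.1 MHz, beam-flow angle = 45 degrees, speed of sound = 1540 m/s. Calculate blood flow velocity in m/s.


v = fd * c / (2 * f0 * cos(theta))
v = 4805 * 1540 / (2 * 9.1000e+06 * cos(45))
v = 0.575 m/s


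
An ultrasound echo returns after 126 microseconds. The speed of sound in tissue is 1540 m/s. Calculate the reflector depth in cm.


depth = c * t / 2
t = 126 us = 1.2600e-04 s
depth = 1540 * 1.2600e-04 / 2
depth = 0.09702 m = 9.702 cm


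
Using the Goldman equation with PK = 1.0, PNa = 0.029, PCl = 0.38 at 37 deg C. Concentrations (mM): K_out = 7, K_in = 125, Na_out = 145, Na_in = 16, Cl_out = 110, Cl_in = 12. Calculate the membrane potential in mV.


Vm = (RT/F)*ln((PK*Ko + PNa*Nao + PCl*Cli)/(PK*Ki + PNa*Nai + PCl*Clo))
Numer = 15.765, Denom = 167.264
Vm = -63.12 mV


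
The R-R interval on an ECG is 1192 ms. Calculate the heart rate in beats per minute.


HR = 60 / RR_interval(s)
RR = 1192 ms = 1.192 s
HR = 60 / 1.192 = 50.34 bpm


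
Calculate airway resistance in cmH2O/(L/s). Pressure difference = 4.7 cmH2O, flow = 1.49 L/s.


R = dP / flow
R = 4.7 / 1.49
R = 3.154 cmH2O/(L/s)


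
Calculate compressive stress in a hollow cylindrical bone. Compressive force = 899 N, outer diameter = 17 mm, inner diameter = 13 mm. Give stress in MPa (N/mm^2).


A = pi*(r_o^2 - r_i^2)
r_o = 8.5 mm, r_i = 6.5 mm
A = 94.2478 mm^2
sigma = F/A = 899 / 94.2478
sigma = 9.539 MPa


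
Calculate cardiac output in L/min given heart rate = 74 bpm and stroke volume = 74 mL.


CO = HR * SV
CO = 74 * 74 / 1000
CO = 5.476 L/min


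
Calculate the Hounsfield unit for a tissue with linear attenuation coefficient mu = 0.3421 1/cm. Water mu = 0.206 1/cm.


HU = ((mu_tissue - mu_water) / mu_water) * 1000
HU = ((0.3421 - 0.206) / 0.206) * 1000
HU = 660.7


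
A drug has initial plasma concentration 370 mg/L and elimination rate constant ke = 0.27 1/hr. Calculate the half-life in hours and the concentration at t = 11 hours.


t_half = ln(2) / ke = 0.693147 / 0.27 = 2.567 hr
C(t) = C0 * exp(-ke*t) = 370 * exp(-0.27*11)
C(11) = 18.98 mg/L


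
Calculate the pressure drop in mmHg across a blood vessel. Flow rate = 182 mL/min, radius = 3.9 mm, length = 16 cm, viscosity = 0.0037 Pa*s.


dP = 8*mu*L*Q / (pi*r^4)
Q = 182 mL/min = 3.03333e-06 m^3/s
dP = 19.7662 Pa = 19.7662 / 133.322 mmHg = 0.1483 mmHg


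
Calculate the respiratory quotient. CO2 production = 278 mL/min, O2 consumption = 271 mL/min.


RQ = VCO2 / VO2
RQ = 278 / 271
RQ = 1.026


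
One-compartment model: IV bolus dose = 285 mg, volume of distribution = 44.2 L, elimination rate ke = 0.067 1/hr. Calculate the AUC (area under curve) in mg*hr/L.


C0 = Dose/Vd = 285/44.2 = 6.44796 mg/L
AUC = C0/ke = 6.44796/0.067
AUC = 96.24 mg*hr/L


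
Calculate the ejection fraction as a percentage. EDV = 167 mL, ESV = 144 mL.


SV = EDV - ESV = 167 - 144 = 23 mL
EF = SV/EDV * 100 = 23/167 * 100
EF = 13.77%


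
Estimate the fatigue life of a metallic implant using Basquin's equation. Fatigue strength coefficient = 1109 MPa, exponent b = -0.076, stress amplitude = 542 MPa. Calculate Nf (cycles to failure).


sigma_a = sigma_f' * (2Nf)^b
2Nf = (sigma_a/sigma_f')^(1/b)
2Nf = (542/1109)^(1/-0.076)
2Nf = 12337.124
Nf = 6169


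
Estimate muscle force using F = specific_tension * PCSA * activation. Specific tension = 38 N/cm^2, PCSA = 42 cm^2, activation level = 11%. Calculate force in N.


F = sigma * PCSA * activation
F = 38 * 42 * 0.11
F = 175.6 N


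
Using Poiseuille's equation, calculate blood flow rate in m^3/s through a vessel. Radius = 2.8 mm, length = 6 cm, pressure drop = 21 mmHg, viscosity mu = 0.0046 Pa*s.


Q = pi*r^4*dP / (8*mu*L)
r = 0.0028 m, L = 0.06 m
dP = 21 mmHg = 2799.762 Pa
Q = 2.4485e-04 m^3/s


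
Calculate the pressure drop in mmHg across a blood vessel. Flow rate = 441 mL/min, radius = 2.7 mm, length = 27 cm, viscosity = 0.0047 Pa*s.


dP = 8*mu*L*Q / (pi*r^4)
Q = 441 mL/min = 7.35e-06 m^3/s
dP = 446.924 Pa = 446.924 / 133.322 mmHg = 3.352 mmHg


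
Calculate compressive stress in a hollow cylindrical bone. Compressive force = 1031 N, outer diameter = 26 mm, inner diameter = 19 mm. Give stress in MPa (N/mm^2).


A = pi*(r_o^2 - r_i^2)
r_o = 13 mm, r_i = 9.5 mm
A = 247.4 mm^2
sigma = F/A = 1031 / 247.4
sigma = 4.167 MPa


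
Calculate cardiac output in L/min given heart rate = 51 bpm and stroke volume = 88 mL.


CO = HR * SV
CO = 51 * 88 / 1000
CO = 4.488 L/min


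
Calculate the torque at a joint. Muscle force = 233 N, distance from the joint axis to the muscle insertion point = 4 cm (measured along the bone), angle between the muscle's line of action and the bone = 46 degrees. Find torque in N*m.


Torque = F * d * sin(theta)   (moment arm = d*sin(theta))
d = 4 cm = 0.04 m
Torque = 233 * 0.04 * sin(46)
Torque = 6.704 N*m


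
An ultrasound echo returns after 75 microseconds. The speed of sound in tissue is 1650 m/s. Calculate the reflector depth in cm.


depth = c * t / 2
t = 75 us = 7.5000e-05 s
depth = 1650 * 7.5000e-05 / 2
depth = 0.061875 m = 6.1875 cm


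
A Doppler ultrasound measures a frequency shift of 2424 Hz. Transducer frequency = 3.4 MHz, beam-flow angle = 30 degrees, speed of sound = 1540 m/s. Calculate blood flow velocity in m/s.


v = fd * c / (2 * f0 * cos(theta))
v = 2424 * 1540 / (2 * 3.4000e+06 * cos(30))
v = 0.6339 m/s


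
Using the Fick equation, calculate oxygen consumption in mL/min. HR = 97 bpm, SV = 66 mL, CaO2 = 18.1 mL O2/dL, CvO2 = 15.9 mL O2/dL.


CO = HR*SV = 97*66/1000 = 6.402 L/min
a-v O2 diff = 18.1 - 15.9 = 2.2 mL/dL
VO2 = CO * (CaO2-CvO2) * 10 dL/L
VO2 = 6.402 * 2.2 * 10
VO2 = 140.8 mL/min


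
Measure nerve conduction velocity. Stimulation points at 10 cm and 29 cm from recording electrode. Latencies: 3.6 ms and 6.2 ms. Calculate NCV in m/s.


Distance = (29 - 10) / 100 = 0.19 m
dt = (6.2 - 3.6) / 1000 = 0.0026 s
NCV = dist / dt = 73.08 m/s


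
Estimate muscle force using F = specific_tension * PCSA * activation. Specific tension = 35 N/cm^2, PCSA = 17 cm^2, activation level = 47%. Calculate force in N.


F = sigma * PCSA * activation
F = 35 * 17 * 0.47
F = 279.6 N


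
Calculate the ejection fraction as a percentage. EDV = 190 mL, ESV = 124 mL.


SV = EDV - ESV = 190 - 124 = 66 mL
EF = SV/EDV * 100 = 66/190 * 100
EF = 34.74%


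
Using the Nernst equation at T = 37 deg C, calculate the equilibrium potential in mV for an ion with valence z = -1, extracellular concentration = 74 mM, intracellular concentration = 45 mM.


E = (RT/(zF)) * ln(C_out/C_in)
T = 37 + 273.15 = 310.15 K
E = (8.314 * 310.15 / (-1 * 96485)) * ln(74/45)
E = -13.29 mV


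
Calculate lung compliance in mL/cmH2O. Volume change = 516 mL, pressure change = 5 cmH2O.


C = dV / dP
C = 516 / 5
C = 103.2 mL/cmH2O


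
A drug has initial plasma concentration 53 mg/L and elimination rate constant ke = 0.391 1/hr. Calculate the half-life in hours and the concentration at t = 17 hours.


t_half = ln(2) / ke = 0.693147 / 0.391 = 1.773 hr
C(t) = C0 * exp(-ke*t) = 53 * exp(-0.391*17)
C(17) = 0.06879 mg/L


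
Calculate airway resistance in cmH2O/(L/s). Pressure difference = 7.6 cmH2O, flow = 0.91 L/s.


R = dP / flow
R = 7.6 / 0.91
R = 8.352 cmH2O/(L/s)


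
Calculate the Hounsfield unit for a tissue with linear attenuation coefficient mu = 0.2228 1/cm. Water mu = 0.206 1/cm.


HU = ((mu_tissue - mu_water) / mu_water) * 1000
HU = ((0.2228 - 0.206) / 0.206) * 1000
HU = 81.55


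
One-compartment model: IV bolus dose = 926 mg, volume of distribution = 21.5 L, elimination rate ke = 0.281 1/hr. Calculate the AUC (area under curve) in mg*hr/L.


C0 = Dose/Vd = 926/21.5 = 43.0698 mg/L
AUC = C0/ke = 43.0698/0.281
AUC = 153.3 mg*hr/L


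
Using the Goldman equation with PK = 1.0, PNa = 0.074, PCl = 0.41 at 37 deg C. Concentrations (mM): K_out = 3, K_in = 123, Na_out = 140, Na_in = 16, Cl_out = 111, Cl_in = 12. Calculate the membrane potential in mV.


Vm = (RT/F)*ln((PK*Ko + PNa*Nao + PCl*Cli)/(PK*Ki + PNa*Nai + PCl*Clo))
Numer = 18.28, Denom = 169.694
Vm = -59.55 mV


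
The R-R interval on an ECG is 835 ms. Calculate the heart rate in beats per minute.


HR = 60 / RR_interval(s)
RR = 835 ms = 0.835 s
HR = 60 / 0.835 = 71.86 bpm


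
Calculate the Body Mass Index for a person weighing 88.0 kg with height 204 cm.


BMI = weight / height^2
height = 204 cm = 2.04 m
BMI = 88.0 / 2.04^2
BMI = 21.15 kg/m^2


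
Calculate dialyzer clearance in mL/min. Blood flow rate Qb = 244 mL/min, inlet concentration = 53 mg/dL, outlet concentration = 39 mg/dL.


K = Qb * (Cb_in - Cb_out) / Cb_in
K = 244 * (53 - 39) / 53
K = 64.45 mL/min


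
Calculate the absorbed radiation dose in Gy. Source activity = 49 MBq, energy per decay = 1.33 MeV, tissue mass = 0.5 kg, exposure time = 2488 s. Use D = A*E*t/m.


A = 49 MBq = 4.9000e+07 Bq
E = 1.33 MeV = 2.13066e-13 J
D = A*E*t/m = 4.9000e+07*2.13066e-13*2488/0.5
D = 0.05195 Gy


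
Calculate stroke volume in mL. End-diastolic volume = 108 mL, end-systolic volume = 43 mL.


SV = EDV - ESV
SV = 108 - 43
SV = 65 mL


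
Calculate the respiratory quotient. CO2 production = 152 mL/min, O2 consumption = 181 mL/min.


RQ = VCO2 / VO2
RQ = 152 / 181
RQ = 0.8398


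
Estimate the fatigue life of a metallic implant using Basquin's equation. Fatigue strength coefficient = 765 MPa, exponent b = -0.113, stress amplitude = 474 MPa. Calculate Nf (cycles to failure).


sigma_a = sigma_f' * (2Nf)^b
2Nf = (sigma_a/sigma_f')^(1/b)
2Nf = (474/765)^(1/-0.113)
2Nf = 69.131088
Nf = 34.57


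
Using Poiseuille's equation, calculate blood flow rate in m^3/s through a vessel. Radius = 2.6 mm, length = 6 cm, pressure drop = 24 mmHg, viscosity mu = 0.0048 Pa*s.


Q = pi*r^4*dP / (8*mu*L)
r = 0.0026 m, L = 0.06 m
dP = 24 mmHg = 3199.728 Pa
Q = 1.9938e-04 m^3/s


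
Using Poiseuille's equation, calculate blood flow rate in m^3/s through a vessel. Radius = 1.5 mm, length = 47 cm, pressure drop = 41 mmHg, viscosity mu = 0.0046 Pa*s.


Q = pi*r^4*dP / (8*mu*L)
r = 0.0015 m, L = 0.47 m
dP = 41 mmHg = 5466.202 Pa
Q = 5.0264e-06 m^3/s


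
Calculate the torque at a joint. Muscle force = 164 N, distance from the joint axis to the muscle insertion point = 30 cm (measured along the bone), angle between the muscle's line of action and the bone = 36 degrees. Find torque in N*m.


Torque = F * d * sin(theta)   (moment arm = d*sin(theta))
d = 30 cm = 0.3 m
Torque = 164 * 0.3 * sin(36)
Torque = 28.92 N*m


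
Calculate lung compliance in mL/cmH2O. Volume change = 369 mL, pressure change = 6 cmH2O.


C = dV / dP
C = 369 / 6
C = 61.5 mL/cmH2O


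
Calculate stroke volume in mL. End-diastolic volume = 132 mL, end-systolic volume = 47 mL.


SV = EDV - ESV
SV = 132 - 47
SV = 85 mL


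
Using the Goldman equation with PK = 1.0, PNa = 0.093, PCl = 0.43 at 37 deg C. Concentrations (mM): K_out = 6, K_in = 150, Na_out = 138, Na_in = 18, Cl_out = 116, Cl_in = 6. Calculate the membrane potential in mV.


Vm = (RT/F)*ln((PK*Ko + PNa*Nao + PCl*Cli)/(PK*Ki + PNa*Nai + PCl*Clo))
Numer = 21.414, Denom = 201.554
Vm = -59.92 mV


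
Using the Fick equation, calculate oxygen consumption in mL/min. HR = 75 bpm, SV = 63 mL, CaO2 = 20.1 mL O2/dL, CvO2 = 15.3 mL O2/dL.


CO = HR*SV = 75*63/1000 = 4.725 L/min
a-v O2 diff = 20.1 - 15.3 = 4.8 mL/dL
VO2 = CO * (CaO2-CvO2) * 10 dL/L
VO2 = 4.725 * 4.8 * 10
VO2 = 226.8 mL/min


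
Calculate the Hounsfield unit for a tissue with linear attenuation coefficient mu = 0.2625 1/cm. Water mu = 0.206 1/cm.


HU = ((mu_tissue - mu_water) / mu_water) * 1000
HU = ((0.2625 - 0.206) / 0.206) * 1000
HU = 274.3


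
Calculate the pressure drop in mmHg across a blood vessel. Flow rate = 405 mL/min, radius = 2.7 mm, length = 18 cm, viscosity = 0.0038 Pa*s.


dP = 8*mu*L*Q / (pi*r^4)
Q = 405 mL/min = 6.75e-06 m^3/s
dP = 221.23 Pa = 221.23 / 133.322 mmHg = 1.659 mmHg


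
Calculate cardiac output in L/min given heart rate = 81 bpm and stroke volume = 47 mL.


CO = HR * SV
CO = 81 * 47 / 1000
CO = 3.807 L/min


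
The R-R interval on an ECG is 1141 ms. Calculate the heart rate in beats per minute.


HR = 60 / RR_interval(s)
RR = 1141 ms = 1.141 s
HR = 60 / 1.141 = 52.59 bpm


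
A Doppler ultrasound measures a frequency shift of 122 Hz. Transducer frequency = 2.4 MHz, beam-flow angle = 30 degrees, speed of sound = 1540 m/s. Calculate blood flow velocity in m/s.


v = fd * c / (2 * f0 * cos(theta))
v = 122 * 1540 / (2 * 2.4000e+06 * cos(30))
v = 0.0452 m/s


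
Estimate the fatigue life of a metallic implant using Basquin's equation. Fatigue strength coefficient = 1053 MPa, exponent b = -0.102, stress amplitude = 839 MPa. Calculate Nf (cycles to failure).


sigma_a = sigma_f' * (2Nf)^b
2Nf = (sigma_a/sigma_f')^(1/b)
2Nf = (839/1053)^(1/-0.102)
2Nf = 9.2750818
Nf = 4.638


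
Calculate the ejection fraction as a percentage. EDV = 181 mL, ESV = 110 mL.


SV = EDV - ESV = 181 - 110 = 71 mL
EF = SV/EDV * 100 = 71/181 * 100
EF = 39.23%


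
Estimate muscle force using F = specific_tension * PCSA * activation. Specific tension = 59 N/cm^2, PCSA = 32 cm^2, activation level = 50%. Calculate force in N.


F = sigma * PCSA * activation
F = 59 * 32 * 0.5
F = 944 N


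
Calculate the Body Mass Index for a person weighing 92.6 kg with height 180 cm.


BMI = weight / height^2
height = 180 cm = 1.8 m
BMI = 92.6 / 1.8^2
BMI = 28.58 kg/m^2


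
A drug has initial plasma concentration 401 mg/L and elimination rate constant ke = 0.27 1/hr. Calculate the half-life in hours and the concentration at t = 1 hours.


t_half = ln(2) / ke = 0.693147 / 0.27 = 2.567 hr
C(t) = C0 * exp(-ke*t) = 401 * exp(-0.27*1)
C(1) = 306.1 mg/L


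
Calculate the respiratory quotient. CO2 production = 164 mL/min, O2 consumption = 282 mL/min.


RQ = VCO2 / VO2
RQ = 164 / 282
RQ = 0.5816


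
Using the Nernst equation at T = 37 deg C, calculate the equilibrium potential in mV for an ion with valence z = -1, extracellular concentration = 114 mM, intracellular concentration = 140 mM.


E = (RT/(zF)) * ln(C_out/C_in)
T = 37 + 273.15 = 310.15 K
E = (8.314 * 310.15 / (-1 * 96485)) * ln(114/140)
E = 5.491 mV


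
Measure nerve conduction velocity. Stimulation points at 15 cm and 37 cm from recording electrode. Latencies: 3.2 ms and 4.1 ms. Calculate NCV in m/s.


Distance = (37 - 15) / 100 = 0.22 m
dt = (4.1 - 3.2) / 1000 = 9.0000e-04 s
NCV = dist / dt = 244.4 m/s


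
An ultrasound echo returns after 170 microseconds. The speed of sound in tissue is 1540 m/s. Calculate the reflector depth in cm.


depth = c * t / 2
t = 170 us = 1.7000e-04 s
depth = 1540 * 1.7000e-04 / 2
depth = 0.1309 m = 13.09 cm


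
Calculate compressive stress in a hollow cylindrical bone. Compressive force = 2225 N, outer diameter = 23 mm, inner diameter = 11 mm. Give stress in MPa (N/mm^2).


A = pi*(r_o^2 - r_i^2)
r_o = 11.5 mm, r_i = 5.5 mm
A = 320.442 mm^2
sigma = F/A = 2225 / 320.442
sigma = 6.944 MPa


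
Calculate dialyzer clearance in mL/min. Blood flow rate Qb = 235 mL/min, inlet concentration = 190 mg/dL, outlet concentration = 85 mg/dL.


K = Qb * (Cb_in - Cb_out) / Cb_in
K = 235 * (190 - 85) / 190
K = 129.9 mL/min


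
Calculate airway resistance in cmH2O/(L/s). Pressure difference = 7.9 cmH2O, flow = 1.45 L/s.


R = dP / flow
R = 7.9 / 1.45
R = 5.448 cmH2O/(L/s)


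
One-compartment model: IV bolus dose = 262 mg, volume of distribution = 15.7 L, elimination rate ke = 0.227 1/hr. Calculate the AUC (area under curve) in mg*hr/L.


C0 = Dose/Vd = 262/15.7 = 16.6879 mg/L
AUC = C0/ke = 16.6879/0.227
AUC = 73.51 mg*hr/L


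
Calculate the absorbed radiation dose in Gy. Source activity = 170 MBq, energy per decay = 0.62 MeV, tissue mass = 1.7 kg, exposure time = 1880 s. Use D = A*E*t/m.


A = 170 MBq = 1.7000e+08 Bq
E = 0.62 MeV = 9.9324e-14 J
D = A*E*t/m = 1.7000e+08*9.9324e-14*1880/1.7
D = 0.01867 Gy


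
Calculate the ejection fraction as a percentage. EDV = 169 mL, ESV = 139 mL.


SV = EDV - ESV = 169 - 139 = 30 mL
EF = SV/EDV * 100 = 30/169 * 100
EF = 17.75%


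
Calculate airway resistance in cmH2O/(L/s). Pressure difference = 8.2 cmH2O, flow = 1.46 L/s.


R = dP / flow
R = 8.2 / 1.46
R = 5.616 cmH2O/(L/s)


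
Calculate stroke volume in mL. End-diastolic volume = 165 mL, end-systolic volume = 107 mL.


SV = EDV - ESV
SV = 165 - 107
SV = 58 mL


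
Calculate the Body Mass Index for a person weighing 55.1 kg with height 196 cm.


BMI = weight / height^2
height = 196 cm = 1.96 m
BMI = 55.1 / 1.96^2
BMI = 14.34 kg/m^2


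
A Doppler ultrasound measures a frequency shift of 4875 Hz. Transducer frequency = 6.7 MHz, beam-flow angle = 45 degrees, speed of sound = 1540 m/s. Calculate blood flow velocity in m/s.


v = fd * c / (2 * f0 * cos(theta))
v = 4875 * 1540 / (2 * 6.7000e+06 * cos(45))
v = 0.7923 m/s


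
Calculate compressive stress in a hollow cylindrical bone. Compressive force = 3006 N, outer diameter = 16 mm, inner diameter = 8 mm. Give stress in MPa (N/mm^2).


A = pi*(r_o^2 - r_i^2)
r_o = 8 mm, r_i = 4 mm
A = 150.796 mm^2
sigma = F/A = 3006 / 150.796
sigma = 19.93 MPa


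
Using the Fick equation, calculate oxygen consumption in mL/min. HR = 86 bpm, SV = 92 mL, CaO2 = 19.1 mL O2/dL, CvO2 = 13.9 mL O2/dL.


CO = HR*SV = 86*92/1000 = 7.912 L/min
a-v O2 diff = 19.1 - 13.9 = 5.2 mL/dL
VO2 = CO * (CaO2-CvO2) * 10 dL/L
VO2 = 7.912 * 5.2 * 10
VO2 = 411.4 mL/min


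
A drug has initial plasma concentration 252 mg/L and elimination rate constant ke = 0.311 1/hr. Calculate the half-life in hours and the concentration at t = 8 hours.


t_half = ln(2) / ke = 0.693147 / 0.311 = 2.229 hr
C(t) = C0 * exp(-ke*t) = 252 * exp(-0.311*8)
C(8) = 20.94 mg/L


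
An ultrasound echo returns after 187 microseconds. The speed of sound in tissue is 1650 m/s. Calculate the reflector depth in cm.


depth = c * t / 2
t = 187 us = 1.8700e-04 s
depth = 1650 * 1.8700e-04 / 2
depth = 0.154275 m = 15.4275 cm


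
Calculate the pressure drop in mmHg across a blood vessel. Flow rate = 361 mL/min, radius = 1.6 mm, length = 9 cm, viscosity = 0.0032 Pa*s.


dP = 8*mu*L*Q / (pi*r^4)
Q = 361 mL/min = 6.01667e-06 m^3/s
dP = 673.3 Pa = 673.3 / 133.322 mmHg = 5.05 mmHg


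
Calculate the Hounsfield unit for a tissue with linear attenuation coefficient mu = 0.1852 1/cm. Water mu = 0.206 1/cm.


HU = ((mu_tissue - mu_water) / mu_water) * 1000
HU = ((0.1852 - 0.206) / 0.206) * 1000
HU = -101


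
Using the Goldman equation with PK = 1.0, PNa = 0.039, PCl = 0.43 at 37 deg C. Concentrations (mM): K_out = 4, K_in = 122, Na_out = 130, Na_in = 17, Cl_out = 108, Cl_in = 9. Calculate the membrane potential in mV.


Vm = (RT/F)*ln((PK*Ko + PNa*Nao + PCl*Cli)/(PK*Ki + PNa*Nai + PCl*Clo))
Numer = 12.94, Denom = 169.103
Vm = -68.69 mV


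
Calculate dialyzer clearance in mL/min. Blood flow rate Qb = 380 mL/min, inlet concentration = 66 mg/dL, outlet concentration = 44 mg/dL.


K = Qb * (Cb_in - Cb_out) / Cb_in
K = 380 * (66 - 44) / 66
K = 126.7 mL/min


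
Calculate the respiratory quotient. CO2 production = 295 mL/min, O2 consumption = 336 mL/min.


RQ = VCO2 / VO2
RQ = 295 / 336
RQ = 0.878


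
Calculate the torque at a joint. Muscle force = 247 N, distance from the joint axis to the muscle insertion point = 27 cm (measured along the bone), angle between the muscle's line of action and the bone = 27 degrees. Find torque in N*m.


Torque = F * d * sin(theta)   (moment arm = d*sin(theta))
d = 27 cm = 0.27 m
Torque = 247 * 0.27 * sin(27)
Torque = 30.28 N*m


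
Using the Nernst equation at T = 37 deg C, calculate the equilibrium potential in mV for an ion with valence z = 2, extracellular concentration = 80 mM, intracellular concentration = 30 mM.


E = (RT/(zF)) * ln(C_out/C_in)
T = 37 + 273.15 = 310.15 K
E = (8.314 * 310.15 / (2 * 96485)) * ln(80/30)
E = 13.11 mV


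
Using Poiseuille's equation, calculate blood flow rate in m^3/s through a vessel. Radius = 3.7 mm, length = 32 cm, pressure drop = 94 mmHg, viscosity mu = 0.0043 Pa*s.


Q = pi*r^4*dP / (8*mu*L)
r = 0.0037 m, L = 0.32 m
dP = 94 mmHg = 12532.268 Pa
Q = 6.7031e-04 m^3/s


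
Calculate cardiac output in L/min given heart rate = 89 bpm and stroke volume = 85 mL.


CO = HR * SV
CO = 89 * 85 / 1000
CO = 7.565 L/min


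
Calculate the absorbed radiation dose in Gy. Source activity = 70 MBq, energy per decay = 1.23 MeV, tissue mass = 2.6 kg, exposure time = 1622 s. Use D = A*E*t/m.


A = 70 MBq = 7.0000e+07 Bq
E = 1.23 MeV = 1.97046e-13 J
D = A*E*t/m = 7.0000e+07*1.97046e-13*1622/2.6
D = 0.008605 Gy


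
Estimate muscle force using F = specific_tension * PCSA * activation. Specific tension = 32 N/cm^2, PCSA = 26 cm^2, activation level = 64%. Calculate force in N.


F = sigma * PCSA * activation
F = 32 * 26 * 0.64
F = 532.5 N


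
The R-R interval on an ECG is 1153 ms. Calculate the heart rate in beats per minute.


HR = 60 / RR_interval(s)
RR = 1153 ms = 1.153 s
HR = 60 / 1.153 = 52.04 bpm


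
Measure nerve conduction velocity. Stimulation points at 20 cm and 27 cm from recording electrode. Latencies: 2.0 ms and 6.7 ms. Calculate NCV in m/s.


Distance = (27 - 20) / 100 = 0.07 m
dt = (6.7 - 2.0) / 1000 = 0.0047 s
NCV = dist / dt = 14.89 m/s


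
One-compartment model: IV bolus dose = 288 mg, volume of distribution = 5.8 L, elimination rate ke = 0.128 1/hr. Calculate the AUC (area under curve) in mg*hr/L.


C0 = Dose/Vd = 288/5.8 = 49.6552 mg/L
AUC = C0/ke = 49.6552/0.128
AUC = 387.9 mg*hr/L


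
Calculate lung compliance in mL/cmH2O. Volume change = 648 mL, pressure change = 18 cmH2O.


C = dV / dP
C = 648 / 18
C = 36 mL/cmH2O


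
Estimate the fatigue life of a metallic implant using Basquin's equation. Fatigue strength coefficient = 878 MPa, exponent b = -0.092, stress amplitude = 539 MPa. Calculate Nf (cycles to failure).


sigma_a = sigma_f' * (2Nf)^b
2Nf = (sigma_a/sigma_f')^(1/b)
2Nf = (539/878)^(1/-0.092)
2Nf = 201.05893
Nf = 100.5


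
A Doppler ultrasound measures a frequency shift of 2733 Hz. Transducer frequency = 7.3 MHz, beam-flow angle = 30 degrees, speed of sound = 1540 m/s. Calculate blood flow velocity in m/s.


v = fd * c / (2 * f0 * cos(theta))
v = 2733 * 1540 / (2 * 7.3000e+06 * cos(30))
v = 0.3329 m/s


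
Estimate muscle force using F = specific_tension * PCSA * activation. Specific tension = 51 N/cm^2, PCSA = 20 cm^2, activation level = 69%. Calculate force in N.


F = sigma * PCSA * activation
F = 51 * 20 * 0.69
F = 703.8 N


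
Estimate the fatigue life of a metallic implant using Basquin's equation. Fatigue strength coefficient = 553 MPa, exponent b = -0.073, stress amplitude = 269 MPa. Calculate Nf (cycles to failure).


sigma_a = sigma_f' * (2Nf)^b
2Nf = (sigma_a/sigma_f')^(1/b)
2Nf = (269/553)^(1/-0.073)
2Nf = 19377.571
Nf = 9689


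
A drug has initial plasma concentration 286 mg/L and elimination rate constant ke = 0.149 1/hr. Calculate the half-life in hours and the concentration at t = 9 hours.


t_half = ln(2) / ke = 0.693147 / 0.149 = 4.652 hr
C(t) = C0 * exp(-ke*t) = 286 * exp(-0.149*9)
C(9) = 74.81 mg/L


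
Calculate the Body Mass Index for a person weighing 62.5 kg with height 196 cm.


BMI = weight / height^2
height = 196 cm = 1.96 m
BMI = 62.5 / 1.96^2
BMI = 16.27 kg/m^2


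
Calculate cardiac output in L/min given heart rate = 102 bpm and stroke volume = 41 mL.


CO = HR * SV
CO = 102 * 41 / 1000
CO = 4.182 L/min


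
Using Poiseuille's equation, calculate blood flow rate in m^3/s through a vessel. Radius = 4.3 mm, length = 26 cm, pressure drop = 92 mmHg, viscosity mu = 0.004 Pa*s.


Q = pi*r^4*dP / (8*mu*L)
r = 0.0043 m, L = 0.26 m
dP = 92 mmHg = 12265.624 Pa
Q = 0.001583 m^3/s


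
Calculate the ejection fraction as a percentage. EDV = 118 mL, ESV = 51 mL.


SV = EDV - ESV = 118 - 51 = 67 mL
EF = SV/EDV * 100 = 67/118 * 100
EF = 56.78%


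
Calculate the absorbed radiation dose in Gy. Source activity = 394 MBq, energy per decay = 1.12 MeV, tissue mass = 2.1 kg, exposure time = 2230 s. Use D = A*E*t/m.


A = 394 MBq = 3.9400e+08 Bq
E = 1.12 MeV = 1.79424e-13 J
D = A*E*t/m = 3.9400e+08*1.79424e-13*2230/2.1
D = 0.07507 Gy


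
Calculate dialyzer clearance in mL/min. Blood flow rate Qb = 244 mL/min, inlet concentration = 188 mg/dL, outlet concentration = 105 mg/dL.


K = Qb * (Cb_in - Cb_out) / Cb_in
K = 244 * (188 - 105) / 188
K = 107.7 mL/min


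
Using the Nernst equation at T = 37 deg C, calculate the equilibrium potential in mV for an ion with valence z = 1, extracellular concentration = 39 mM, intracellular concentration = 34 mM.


E = (RT/(zF)) * ln(C_out/C_in)
T = 37 + 273.15 = 310.15 K
E = (8.314 * 310.15 / (1 * 96485)) * ln(39/34)
E = 3.667 mV


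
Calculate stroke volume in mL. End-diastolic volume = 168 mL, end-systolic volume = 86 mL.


SV = EDV - ESV
SV = 168 - 86
SV = 82 mL


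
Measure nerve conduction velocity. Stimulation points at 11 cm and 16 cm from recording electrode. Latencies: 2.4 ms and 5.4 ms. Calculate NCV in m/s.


Distance = (16 - 11) / 100 = 0.05 m
dt = (5.4 - 2.4) / 1000 = 0.003 s
NCV = dist / dt = 16.67 m/s


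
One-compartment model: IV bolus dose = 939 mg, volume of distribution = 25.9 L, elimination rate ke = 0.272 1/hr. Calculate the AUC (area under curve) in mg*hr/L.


C0 = Dose/Vd = 939/25.9 = 36.2548 mg/L
AUC = C0/ke = 36.2548/0.272
AUC = 133.3 mg*hr/L


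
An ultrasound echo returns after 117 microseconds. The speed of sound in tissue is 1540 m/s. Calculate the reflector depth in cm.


depth = c * t / 2
t = 117 us = 1.1700e-04 s
depth = 1540 * 1.1700e-04 / 2
depth = 0.09009 m = 9.009 cm


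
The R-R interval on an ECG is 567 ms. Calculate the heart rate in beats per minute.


HR = 60 / RR_interval(s)
RR = 567 ms = 0.567 s
HR = 60 / 0.567 = 105.8 bpm


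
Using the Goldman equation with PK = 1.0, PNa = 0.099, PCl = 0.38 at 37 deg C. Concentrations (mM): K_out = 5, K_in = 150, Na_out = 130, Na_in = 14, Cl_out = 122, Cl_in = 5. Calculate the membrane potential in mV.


Vm = (RT/F)*ln((PK*Ko + PNa*Nao + PCl*Cli)/(PK*Ki + PNa*Nai + PCl*Clo))
Numer = 19.77, Denom = 197.746
Vm = -61.54 mV


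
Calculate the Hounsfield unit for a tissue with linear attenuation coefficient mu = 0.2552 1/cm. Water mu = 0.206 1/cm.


HU = ((mu_tissue - mu_water) / mu_water) * 1000
HU = ((0.2552 - 0.206) / 0.206) * 1000
HU = 238.8


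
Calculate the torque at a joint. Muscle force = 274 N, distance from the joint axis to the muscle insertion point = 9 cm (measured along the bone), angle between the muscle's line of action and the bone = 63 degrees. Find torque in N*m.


Torque = F * d * sin(theta)   (moment arm = d*sin(theta))
d = 9 cm = 0.09 m
Torque = 274 * 0.09 * sin(63)
Torque = 21.97 N*m


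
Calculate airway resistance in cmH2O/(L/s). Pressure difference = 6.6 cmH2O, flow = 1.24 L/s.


R = dP / flow
R = 6.6 / 1.24
R = 5.323 cmH2O/(L/s)


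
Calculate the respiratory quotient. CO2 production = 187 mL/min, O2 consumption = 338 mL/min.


RQ = VCO2 / VO2
RQ = 187 / 338
RQ = 0.5533


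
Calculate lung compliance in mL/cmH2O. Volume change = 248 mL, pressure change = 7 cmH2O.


C = dV / dP
C = 248 / 7
C = 35.43 mL/cmH2O


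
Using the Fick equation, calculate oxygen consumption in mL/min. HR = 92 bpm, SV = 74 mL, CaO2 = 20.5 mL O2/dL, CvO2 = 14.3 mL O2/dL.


CO = HR*SV = 92*74/1000 = 6.808 L/min
a-v O2 diff = 20.5 - 14.3 = 6.2 mL/dL
VO2 = CO * (CaO2-CvO2) * 10 dL/L
VO2 = 6.808 * 6.2 * 10
VO2 = 422.1 mL/min


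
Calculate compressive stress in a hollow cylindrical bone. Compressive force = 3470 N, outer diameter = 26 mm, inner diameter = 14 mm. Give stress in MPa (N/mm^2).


A = pi*(r_o^2 - r_i^2)
r_o = 13 mm, r_i = 7 mm
A = 376.991 mm^2
sigma = F/A = 3470 / 376.991
sigma = 9.204 MPa


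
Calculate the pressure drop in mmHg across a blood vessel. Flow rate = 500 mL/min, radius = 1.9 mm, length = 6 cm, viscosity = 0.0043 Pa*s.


dP = 8*mu*L*Q / (pi*r^4)
Q = 500 mL/min = 8.33333e-06 m^3/s
dP = 420.111 Pa = 420.111 / 133.322 mmHg = 3.151 mmHg


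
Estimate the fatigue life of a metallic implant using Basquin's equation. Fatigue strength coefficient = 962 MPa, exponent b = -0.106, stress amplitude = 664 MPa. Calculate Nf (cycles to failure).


sigma_a = sigma_f' * (2Nf)^b
2Nf = (sigma_a/sigma_f')^(1/b)
2Nf = (664/962)^(1/-0.106)
2Nf = 33.031926
Nf = 16.52


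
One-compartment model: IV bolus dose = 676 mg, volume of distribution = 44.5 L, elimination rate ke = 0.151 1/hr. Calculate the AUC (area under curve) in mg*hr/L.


C0 = Dose/Vd = 676/44.5 = 15.191 mg/L
AUC = C0/ke = 15.191/0.151
AUC = 100.6 mg*hr/L


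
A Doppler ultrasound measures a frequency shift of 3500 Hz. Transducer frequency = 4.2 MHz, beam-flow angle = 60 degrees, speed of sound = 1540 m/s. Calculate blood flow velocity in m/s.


v = fd * c / (2 * f0 * cos(theta))
v = 3500 * 1540 / (2 * 4.2000e+06 * cos(60))
v = 1.283 m/s


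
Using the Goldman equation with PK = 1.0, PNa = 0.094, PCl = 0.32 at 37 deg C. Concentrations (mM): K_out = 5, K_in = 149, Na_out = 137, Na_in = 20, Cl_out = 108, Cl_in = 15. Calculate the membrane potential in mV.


Vm = (RT/F)*ln((PK*Ko + PNa*Nao + PCl*Cli)/(PK*Ki + PNa*Nai + PCl*Clo))
Numer = 22.678, Denom = 185.44
Vm = -56.16 mV


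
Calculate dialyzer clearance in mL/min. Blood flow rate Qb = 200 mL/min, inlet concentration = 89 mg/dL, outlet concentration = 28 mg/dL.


K = Qb * (Cb_in - Cb_out) / Cb_in
K = 200 * (89 - 28) / 89
K = 137.1 mL/min


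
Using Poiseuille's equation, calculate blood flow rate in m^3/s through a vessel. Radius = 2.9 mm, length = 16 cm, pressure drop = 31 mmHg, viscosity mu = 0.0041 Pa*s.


Q = pi*r^4*dP / (8*mu*L)
r = 0.0029 m, L = 0.16 m
dP = 31 mmHg = 4132.982 Pa
Q = 1.7499e-04 m^3/s


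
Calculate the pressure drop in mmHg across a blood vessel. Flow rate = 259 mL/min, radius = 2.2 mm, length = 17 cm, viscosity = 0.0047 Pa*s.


dP = 8*mu*L*Q / (pi*r^4)
Q = 259 mL/min = 4.31667e-06 m^3/s
dP = 374.926 Pa = 374.926 / 133.322 mmHg = 2.812 mmHg


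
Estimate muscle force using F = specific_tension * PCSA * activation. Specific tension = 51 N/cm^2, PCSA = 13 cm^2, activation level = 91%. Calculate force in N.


F = sigma * PCSA * activation
F = 51 * 13 * 0.91
F = 603.3 N


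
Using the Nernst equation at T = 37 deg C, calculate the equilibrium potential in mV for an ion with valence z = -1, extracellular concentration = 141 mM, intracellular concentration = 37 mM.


E = (RT/(zF)) * ln(C_out/C_in)
T = 37 + 273.15 = 310.15 K
E = (8.314 * 310.15 / (-1 * 96485)) * ln(141/37)
E = -35.75 mV


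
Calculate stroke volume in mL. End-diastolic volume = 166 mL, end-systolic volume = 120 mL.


SV = EDV - ESV
SV = 166 - 120
SV = 46 mL


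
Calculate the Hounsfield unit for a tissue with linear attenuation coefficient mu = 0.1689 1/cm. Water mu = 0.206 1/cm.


HU = ((mu_tissue - mu_water) / mu_water) * 1000
HU = ((0.1689 - 0.206) / 0.206) * 1000
HU = -180.1


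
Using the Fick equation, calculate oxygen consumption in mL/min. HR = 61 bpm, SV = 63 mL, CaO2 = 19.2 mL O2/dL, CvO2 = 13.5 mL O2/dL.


CO = HR*SV = 61*63/1000 = 3.843 L/min
a-v O2 diff = 19.2 - 13.5 = 5.7 mL/dL
VO2 = CO * (CaO2-CvO2) * 10 dL/L
VO2 = 3.843 * 5.7 * 10
VO2 = 219.1 mL/min


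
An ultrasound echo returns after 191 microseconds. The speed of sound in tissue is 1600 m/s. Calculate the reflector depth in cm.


depth = c * t / 2
t = 191 us = 1.9100e-04 s
depth = 1600 * 1.9100e-04 / 2
depth = 0.1528 m = 15.28 cm


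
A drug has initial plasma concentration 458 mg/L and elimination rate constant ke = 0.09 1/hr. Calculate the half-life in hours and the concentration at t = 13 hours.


t_half = ln(2) / ke = 0.693147 / 0.09 = 7.702 hr
C(t) = C0 * exp(-ke*t) = 458 * exp(-0.09*13)
C(13) = 142.1 mg/L


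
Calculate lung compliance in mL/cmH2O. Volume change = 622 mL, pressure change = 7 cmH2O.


C = dV / dP
C = 622 / 7
C = 88.86 mL/cmH2O


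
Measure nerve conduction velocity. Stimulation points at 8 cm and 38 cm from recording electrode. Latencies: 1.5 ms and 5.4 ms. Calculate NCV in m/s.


Distance = (38 - 8) / 100 = 0.3 m
dt = (5.4 - 1.5) / 1000 = 0.0039 s
NCV = dist / dt = 76.92 m/s


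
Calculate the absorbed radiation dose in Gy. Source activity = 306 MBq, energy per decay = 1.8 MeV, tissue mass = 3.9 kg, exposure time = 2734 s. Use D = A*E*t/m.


A = 306 MBq = 3.0600e+08 Bq
E = 1.8 MeV = 2.8836e-13 J
D = A*E*t/m = 3.0600e+08*2.8836e-13*2734/3.9
D = 0.06186 Gy


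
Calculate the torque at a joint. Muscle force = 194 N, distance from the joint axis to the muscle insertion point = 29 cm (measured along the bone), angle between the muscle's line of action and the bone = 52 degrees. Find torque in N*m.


Torque = F * d * sin(theta)   (moment arm = d*sin(theta))
d = 29 cm = 0.29 m
Torque = 194 * 0.29 * sin(52)
Torque = 44.33 N*m


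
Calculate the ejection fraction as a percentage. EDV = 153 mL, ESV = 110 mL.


SV = EDV - ESV = 153 - 110 = 43 mL
EF = SV/EDV * 100 = 43/153 * 100
EF = 28.1%


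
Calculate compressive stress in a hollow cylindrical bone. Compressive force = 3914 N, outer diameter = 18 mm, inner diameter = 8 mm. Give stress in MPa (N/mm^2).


A = pi*(r_o^2 - r_i^2)
r_o = 9 mm, r_i = 4 mm
A = 204.204 mm^2
sigma = F/A = 3914 / 204.204
sigma = 19.17 MPa


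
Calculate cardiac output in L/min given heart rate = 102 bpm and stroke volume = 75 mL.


CO = HR * SV
CO = 102 * 75 / 1000
CO = 7.65 L/min


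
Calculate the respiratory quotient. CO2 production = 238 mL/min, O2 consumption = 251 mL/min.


RQ = VCO2 / VO2
RQ = 238 / 251
RQ = 0.9482


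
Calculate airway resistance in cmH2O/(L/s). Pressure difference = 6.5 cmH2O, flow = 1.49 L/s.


R = dP / flow
R = 6.5 / 1.49
R = 4.362 cmH2O/(L/s)


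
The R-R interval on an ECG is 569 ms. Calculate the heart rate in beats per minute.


HR = 60 / RR_interval(s)
RR = 569 ms = 0.569 s
HR = 60 / 0.569 = 105.4 bpm


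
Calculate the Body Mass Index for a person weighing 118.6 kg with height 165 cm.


BMI = weight / height^2
height = 165 cm = 1.65 m
BMI = 118.6 / 1.65^2
BMI = 43.56 kg/m^2


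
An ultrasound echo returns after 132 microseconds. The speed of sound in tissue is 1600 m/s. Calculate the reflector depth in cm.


depth = c * t / 2
t = 132 us = 1.3200e-04 s
depth = 1600 * 1.3200e-04 / 2
depth = 0.1056 m = 10.56 cm


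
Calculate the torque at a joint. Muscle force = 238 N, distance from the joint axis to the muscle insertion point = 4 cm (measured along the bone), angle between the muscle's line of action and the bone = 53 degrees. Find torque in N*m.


Torque = F * d * sin(theta)   (moment arm = d*sin(theta))
d = 4 cm = 0.04 m
Torque = 238 * 0.04 * sin(53)
Torque = 7.603 N*m


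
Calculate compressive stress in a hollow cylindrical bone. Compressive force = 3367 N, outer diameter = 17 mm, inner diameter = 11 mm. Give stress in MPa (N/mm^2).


A = pi*(r_o^2 - r_i^2)
r_o = 8.5 mm, r_i = 5.5 mm
A = 131.947 mm^2
sigma = F/A = 3367 / 131.947
sigma = 25.52 MPa


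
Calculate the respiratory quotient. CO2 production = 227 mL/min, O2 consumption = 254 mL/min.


RQ = VCO2 / VO2
RQ = 227 / 254
RQ = 0.8937


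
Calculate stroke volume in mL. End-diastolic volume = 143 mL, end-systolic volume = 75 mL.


SV = EDV - ESV
SV = 143 - 75
SV = 68 mL


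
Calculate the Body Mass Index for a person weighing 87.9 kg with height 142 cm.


BMI = weight / height^2
height = 142 cm = 1.42 m
BMI = 87.9 / 1.42^2
BMI = 43.59 kg/m^2


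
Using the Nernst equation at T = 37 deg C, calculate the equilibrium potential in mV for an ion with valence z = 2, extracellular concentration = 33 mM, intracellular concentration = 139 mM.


E = (RT/(zF)) * ln(C_out/C_in)
T = 37 + 273.15 = 310.15 K
E = (8.314 * 310.15 / (2 * 96485)) * ln(33/139)
E = -19.22 mV


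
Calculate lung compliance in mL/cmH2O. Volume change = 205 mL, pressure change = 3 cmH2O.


C = dV / dP
C = 205 / 3
C = 68.33 mL/cmH2O


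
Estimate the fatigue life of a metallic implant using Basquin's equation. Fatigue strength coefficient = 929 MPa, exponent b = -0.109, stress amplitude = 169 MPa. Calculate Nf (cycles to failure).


sigma_a = sigma_f' * (2Nf)^b
2Nf = (sigma_a/sigma_f')^(1/b)
2Nf = (169/929)^(1/-0.109)
2Nf = 6168426.6
Nf = 3.0842e+06


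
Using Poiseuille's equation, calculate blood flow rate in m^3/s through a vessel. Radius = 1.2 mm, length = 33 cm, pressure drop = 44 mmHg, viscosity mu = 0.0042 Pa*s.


Q = pi*r^4*dP / (8*mu*L)
r = 0.0012 m, L = 0.33 m
dP = 44 mmHg = 5866.168 Pa
Q = 3.4465e-06 m^3/s


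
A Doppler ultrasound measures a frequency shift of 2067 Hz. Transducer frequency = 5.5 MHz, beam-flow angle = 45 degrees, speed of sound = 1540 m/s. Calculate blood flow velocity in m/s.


v = fd * c / (2 * f0 * cos(theta))
v = 2067 * 1540 / (2 * 5.5000e+06 * cos(45))
v = 0.4092 m/s


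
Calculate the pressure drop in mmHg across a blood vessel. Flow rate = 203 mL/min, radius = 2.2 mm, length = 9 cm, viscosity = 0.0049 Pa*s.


dP = 8*mu*L*Q / (pi*r^4)
Q = 203 mL/min = 3.38333e-06 m^3/s
dP = 162.193 Pa = 162.193 / 133.322 mmHg = 1.217 mmHg


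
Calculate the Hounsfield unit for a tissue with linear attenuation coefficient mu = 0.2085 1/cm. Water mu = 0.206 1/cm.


HU = ((mu_tissue - mu_water) / mu_water) * 1000
HU = ((0.2085 - 0.206) / 0.206) * 1000
HU = 12.14


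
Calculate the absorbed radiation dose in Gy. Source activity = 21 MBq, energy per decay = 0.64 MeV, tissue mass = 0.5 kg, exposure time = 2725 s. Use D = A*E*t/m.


A = 21 MBq = 2.1000e+07 Bq
E = 0.64 MeV = 1.02528e-13 J
D = A*E*t/m = 2.1000e+07*1.02528e-13*2725/0.5
D = 0.01173 Gy


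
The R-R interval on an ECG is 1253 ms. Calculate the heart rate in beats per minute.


HR = 60 / RR_interval(s)
RR = 1253 ms = 1.253 s
HR = 60 / 1.253 = 47.89 bpm


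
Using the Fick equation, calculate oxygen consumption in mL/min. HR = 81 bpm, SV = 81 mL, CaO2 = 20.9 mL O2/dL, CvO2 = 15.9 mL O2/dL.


CO = HR*SV = 81*81/1000 = 6.561 L/min
a-v O2 diff = 20.9 - 15.9 = 5 mL/dL
VO2 = CO * (CaO2-CvO2) * 10 dL/L
VO2 = 6.561 * 5 * 10
VO2 = 328 mL/min
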